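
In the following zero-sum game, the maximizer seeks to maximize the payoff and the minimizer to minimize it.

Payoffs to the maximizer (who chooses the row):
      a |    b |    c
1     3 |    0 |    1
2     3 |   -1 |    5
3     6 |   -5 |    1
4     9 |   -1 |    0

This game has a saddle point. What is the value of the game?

0

Row minima: 0, -1, -5, -1 → the maximizer's maximin is 0.
Column maxima: 9, 0, 5 → the minimizer's minimax is 0.
They coincide at (1, b), so the value is 0.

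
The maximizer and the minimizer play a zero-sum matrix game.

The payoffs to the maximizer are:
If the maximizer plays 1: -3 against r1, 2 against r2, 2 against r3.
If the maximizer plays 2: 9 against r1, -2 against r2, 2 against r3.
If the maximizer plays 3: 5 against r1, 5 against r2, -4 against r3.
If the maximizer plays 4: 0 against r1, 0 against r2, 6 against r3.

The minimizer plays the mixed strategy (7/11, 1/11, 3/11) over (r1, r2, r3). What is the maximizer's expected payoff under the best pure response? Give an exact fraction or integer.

1: (-3)·(7/11) + (2)·(1/11) + (2)·(3/11) = -13/11.
2: (9)·(7/11) + (-2)·(1/11) + (2)·(3/11) = 67/11.
3: (5)·(7/11) + (5)·(1/11) + (-4)·(3/11) = 28/11.
4: (0)·(7/11) + (0)·(1/11) + (6)·(3/11) = 18/11.
The best pure response is 2 with expected payoff 67/11.

67/11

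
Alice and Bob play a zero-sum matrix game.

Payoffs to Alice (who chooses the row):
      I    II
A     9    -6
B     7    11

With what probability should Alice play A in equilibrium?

Row minima are -6 and 7, so Alice's maximin is 7; column maxima are 9 and 11, so Bob's minimax is 9. These differ, so the equilibrium is in mixed strategies.
Let Alice play A with probability p. Bob is indifferent when 9p + 7(1−p) = −6p + 11(1−p), giving p = 4/19.

4/19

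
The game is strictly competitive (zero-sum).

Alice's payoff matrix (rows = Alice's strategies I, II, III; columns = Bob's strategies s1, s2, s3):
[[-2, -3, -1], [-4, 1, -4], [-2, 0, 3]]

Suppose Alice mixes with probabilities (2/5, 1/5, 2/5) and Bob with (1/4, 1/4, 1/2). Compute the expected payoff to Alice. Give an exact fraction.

-17/20

Against (1/4, 1/4, 1/2), each row's expected payoff is I: -7/4; II: -11/4; III: 1.
Taking the (2/5, 1/5, 2/5)-weighted average: (2/5)·(-7/4) + (1/5)·(-11/4) + (2/5)·(1) = -17/20.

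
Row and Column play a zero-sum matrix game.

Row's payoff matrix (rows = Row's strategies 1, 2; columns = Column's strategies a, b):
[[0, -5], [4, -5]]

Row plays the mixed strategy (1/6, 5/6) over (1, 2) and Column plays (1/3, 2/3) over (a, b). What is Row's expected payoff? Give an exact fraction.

-20/9

Against (1/3, 2/3), each row's expected payoff is 1: -10/3; 2: -2.
Taking the (1/6, 5/6)-weighted average: (1/6)·(-10/3) + (5/6)·(-2) = -20/9.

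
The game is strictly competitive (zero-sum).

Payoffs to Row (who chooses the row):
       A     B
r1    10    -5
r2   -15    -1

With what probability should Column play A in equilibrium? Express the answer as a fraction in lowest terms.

4/29

Row minima are -5 and -15, so Row's maximin is -5; column maxima are 10 and -1, so Column's minimax is -1. These differ, so the equilibrium is in mixed strategies.
Let Column play A with probability q. Row is indifferent when 10q − 5(1−q) = −15q − (1−q), giving q = 4/29.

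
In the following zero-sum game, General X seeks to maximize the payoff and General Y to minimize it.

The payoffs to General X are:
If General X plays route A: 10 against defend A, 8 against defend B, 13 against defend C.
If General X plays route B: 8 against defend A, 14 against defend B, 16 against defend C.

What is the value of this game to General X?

19/2

Column defend C is strictly dominated by defend B for General Y (it gives General X more in every row).
The remaining 2×2 game on (route A, route B) × (defend A, defend B) has no saddle point. Let General X play route A with probability p; indifference gives 10p + 8(1−p) = 8p + 14(1−p), so p = 3/4.
Similarly General Y's optimal q on defend A is 3/4, and the value is 10·(3/4) + (8)·(1/4) = 19/2.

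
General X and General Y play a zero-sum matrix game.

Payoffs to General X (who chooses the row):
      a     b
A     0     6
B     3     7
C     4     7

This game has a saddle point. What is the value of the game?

4

Row minima: 0, 3, 4 → General X's maximin is 4.
Column maxima: 4, 7 → General Y's minimax is 4.
They coincide at (C, a), so the value is 4.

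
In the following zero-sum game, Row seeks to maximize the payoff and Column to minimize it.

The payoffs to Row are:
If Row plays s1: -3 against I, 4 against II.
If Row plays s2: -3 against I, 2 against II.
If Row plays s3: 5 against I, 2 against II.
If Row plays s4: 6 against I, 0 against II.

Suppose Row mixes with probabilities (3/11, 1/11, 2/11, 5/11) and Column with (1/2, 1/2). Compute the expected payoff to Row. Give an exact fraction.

23/11

Against (1/2, 1/2), each row's expected payoff is s1: 1/2; s2: -1/2; s3: 7/2; s4: 3.
Taking the (3/11, 1/11, 2/11, 5/11)-weighted average: (3/11)·(1/2) + (1/11)·(-1/2) + (2/11)·(7/2) + (5/11)·(3) = 23/11.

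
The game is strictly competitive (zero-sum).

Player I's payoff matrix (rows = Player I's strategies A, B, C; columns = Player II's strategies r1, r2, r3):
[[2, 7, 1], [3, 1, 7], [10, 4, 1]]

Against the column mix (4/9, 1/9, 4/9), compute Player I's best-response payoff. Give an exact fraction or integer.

16/3

A: (2)·(4/9) + (7)·(1/9) + (1)·(4/9) = 19/9.
B: (3)·(4/9) + (1)·(1/9) + (7)·(4/9) = 41/9.
C: (10)·(4/9) + (4)·(1/9) + (1)·(4/9) = 16/3.
The best pure response is C with expected payoff 16/3.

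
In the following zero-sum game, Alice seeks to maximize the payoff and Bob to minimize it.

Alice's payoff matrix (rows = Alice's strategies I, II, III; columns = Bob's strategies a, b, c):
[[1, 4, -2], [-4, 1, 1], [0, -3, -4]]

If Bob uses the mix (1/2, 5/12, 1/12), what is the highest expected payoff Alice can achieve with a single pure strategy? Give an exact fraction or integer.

2

I: (1)·(1/2) + (4)·(5/12) + (-2)·(1/12) = 2.
II: (-4)·(1/2) + (1)·(5/12) + (1)·(1/12) = -3/2.
III: (0)·(1/2) + (-3)·(5/12) + (-4)·(1/12) = -19/12.
The best pure response is I with expected payoff 2.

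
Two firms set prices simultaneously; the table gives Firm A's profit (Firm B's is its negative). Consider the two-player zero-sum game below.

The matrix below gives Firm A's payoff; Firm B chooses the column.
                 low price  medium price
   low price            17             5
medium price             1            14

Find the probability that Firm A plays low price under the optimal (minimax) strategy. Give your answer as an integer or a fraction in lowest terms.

13/25

Row minima are 5 and 1, so Firm A's maximin is 5; column maxima are 17 and 14, so Firm B's minimax is 14. These differ, so the equilibrium is in mixed strategies.
Let Firm A play low price with probability p. Firm B is indifferent when 17p + (1−p) = 5p + 14(1−p), giving p = 13/25.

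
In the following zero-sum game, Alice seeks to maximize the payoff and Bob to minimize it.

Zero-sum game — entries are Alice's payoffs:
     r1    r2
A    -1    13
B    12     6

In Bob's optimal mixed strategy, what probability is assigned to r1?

Row minima are -1 and 6, so Alice's maximin is 6; column maxima are 12 and 13, so Bob's minimax is 12. These differ, so the equilibrium is in mixed strategies.
Let Bob play r1 with probability q. Alice is indifferent when −q + 13(1−q) = 12q + 6(1−q), giving q = 7/20.

7/20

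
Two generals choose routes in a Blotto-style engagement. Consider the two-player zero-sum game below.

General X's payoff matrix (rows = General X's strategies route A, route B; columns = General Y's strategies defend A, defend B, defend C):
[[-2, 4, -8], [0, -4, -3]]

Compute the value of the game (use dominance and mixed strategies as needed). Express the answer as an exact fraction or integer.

Column defend A is strictly dominated by defend C for General Y (it gives General X more in every row).
The remaining 2×2 game on (route A, route B) × (defend B, defend C) has no saddle point. Let General X play route A with probability p; indifference gives 4p − 4(1−p) = −8p − 3(1−p), so p = 1/13.
Similarly General Y's optimal q on defend B is 5/13, and the value is 4·(5/13) + (-8)·(8/13) = -44/13.

-44/13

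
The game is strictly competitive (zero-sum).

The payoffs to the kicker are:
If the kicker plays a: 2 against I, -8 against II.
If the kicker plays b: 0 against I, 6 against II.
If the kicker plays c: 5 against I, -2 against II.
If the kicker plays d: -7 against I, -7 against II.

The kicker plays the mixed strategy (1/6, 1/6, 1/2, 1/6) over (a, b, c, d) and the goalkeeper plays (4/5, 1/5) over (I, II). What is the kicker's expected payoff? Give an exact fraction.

Against (4/5, 1/5), each row's expected payoff is a: 0; b: 6/5; c: 18/5; d: -7.
Taking the (1/6, 1/6, 1/2, 1/6)-weighted average: (1/6)·(0) + (1/6)·(6/5) + (1/2)·(18/5) + (1/6)·(-7) = 5/6.

5/6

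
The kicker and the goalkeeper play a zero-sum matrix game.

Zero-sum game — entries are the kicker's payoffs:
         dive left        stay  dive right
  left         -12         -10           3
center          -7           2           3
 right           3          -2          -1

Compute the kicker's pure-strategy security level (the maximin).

The worst-case payoff for each row is left: -12, center: -7, right: -2.
The best of these is -2.

-2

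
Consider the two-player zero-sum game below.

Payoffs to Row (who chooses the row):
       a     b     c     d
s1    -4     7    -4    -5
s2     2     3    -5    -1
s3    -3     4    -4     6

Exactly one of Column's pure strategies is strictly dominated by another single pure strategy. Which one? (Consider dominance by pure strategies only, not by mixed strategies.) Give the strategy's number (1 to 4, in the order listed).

2

Column prefers columns that give Row less. Compare b with a: -4 < 7, 2 < 3, -3 < 4.
So a strictly dominates b for Column; b is strictly dominated.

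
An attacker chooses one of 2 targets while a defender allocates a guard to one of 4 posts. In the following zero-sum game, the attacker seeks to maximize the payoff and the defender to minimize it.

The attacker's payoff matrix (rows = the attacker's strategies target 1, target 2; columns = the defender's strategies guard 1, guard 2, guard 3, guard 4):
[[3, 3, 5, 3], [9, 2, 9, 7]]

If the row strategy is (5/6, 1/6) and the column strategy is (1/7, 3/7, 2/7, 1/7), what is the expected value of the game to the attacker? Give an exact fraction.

Against (1/7, 3/7, 2/7, 1/7), each row's expected payoff is target 1: 25/7; target 2: 40/7.
Taking the (5/6, 1/6)-weighted average: (5/6)·(25/7) + (1/6)·(40/7) = 55/14.

55/14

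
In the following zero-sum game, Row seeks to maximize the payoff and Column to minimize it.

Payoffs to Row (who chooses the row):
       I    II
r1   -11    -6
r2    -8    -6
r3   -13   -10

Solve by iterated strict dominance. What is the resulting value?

-8

Row r3 is strictly dominated by row r1 (-11>-13, -6>-10); eliminate r3.
Column II is strictly dominated by I for Column (-11<-6, -8<-6); eliminate II.
Row r1 is strictly dominated by row r2 (-8>-11); eliminate r1.
Only (r2, I) remains, with payoff -8.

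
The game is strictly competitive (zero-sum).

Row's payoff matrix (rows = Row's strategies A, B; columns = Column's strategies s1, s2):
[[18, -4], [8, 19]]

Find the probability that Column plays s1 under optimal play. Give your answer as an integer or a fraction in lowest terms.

Row minima are -4 and 8, so Row's maximin is 8; column maxima are 18 and 19, so Column's minimax is 18. These differ, so the equilibrium is in mixed strategies.
Let Column play s1 with probability q. Row is indifferent when 18q − 4(1−q) = 8q + 19(1−q), giving q = 23/33.

23/33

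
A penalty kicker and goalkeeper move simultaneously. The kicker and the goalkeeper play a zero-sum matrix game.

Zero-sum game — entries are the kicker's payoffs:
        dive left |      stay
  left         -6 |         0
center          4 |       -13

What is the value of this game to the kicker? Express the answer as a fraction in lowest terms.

-78/23

Row minima are -6 and -13, so the kicker's maximin is -6; column maxima are 4 and 0, so the goalkeeper's minimax is 0. These differ, so the equilibrium is in mixed strategies.
Let the kicker play left with probability p. The goalkeeper is indifferent when −6p + 4(1−p) = −13(1−p), giving p = 17/23.
Let the goalkeeper play dive left with probability q. The kicker is indifferent when −6q = 4q − 13(1−q), giving q = 13/23.
The value is -6·(13/23) + (0)·(10/23) = -78/23.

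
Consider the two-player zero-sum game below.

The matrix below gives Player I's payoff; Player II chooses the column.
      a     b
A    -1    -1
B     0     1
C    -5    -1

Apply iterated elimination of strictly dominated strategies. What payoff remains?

Row A is strictly dominated by row B (0>-1, 1>-1); eliminate A.
Row C is strictly dominated by row B (0>-5, 1>-1); eliminate C.
Column b is strictly dominated by a for Player II (0<1); eliminate b.
Only (B, a) remains, with payoff 0.

0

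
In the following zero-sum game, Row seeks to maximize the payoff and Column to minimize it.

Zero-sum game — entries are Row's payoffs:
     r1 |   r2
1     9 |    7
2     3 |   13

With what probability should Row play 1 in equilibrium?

5/6

Row minima are 7 and 3, so Row's maximin is 7; column maxima are 9 and 13, so Column's minimax is 9. These differ, so the equilibrium is in mixed strategies.
Let Row play 1 with probability p. Column is indifferent when 9p + 3(1−p) = 7p + 13(1−p), giving p = 5/6.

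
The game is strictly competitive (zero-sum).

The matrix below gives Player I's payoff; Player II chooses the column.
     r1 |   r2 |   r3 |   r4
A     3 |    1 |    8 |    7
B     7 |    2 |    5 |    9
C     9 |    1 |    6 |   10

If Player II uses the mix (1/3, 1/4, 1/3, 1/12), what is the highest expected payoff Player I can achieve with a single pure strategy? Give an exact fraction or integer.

73/12

A: (3)·(1/3) + (1)·(1/4) + (8)·(1/3) + (7)·(1/12) = 9/2.
B: (7)·(1/3) + (2)·(1/4) + (5)·(1/3) + (9)·(1/12) = 21/4.
C: (9)·(1/3) + (1)·(1/4) + (6)·(1/3) + (10)·(1/12) = 73/12.
The best pure response is C with expected payoff 73/12.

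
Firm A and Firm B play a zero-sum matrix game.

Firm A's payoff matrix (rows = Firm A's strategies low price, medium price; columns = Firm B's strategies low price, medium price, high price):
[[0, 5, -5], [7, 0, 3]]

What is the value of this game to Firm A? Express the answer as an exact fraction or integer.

Column low price is strictly dominated by high price for Firm B (it gives Firm A more in every row).
The remaining 2×2 game on (low price, medium price) × (medium price, high price) has no saddle point. Let Firm A play low price with probability p; indifference gives 5p = −5p + 3(1−p), so p = 3/13.
Similarly Firm B's optimal q on medium price is 8/13, and the value is 5·(8/13) + (-5)·(5/13) = 15/13.

15/13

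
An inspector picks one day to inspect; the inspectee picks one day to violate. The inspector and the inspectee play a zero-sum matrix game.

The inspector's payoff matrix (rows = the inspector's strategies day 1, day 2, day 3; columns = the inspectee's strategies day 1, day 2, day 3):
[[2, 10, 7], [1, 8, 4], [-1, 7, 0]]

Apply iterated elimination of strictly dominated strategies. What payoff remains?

2

Column day 3 is strictly dominated by day 1 for the inspectee (2<7, 1<4, -1<0); eliminate day 3.
Row day 2 is strictly dominated by row day 1 (2>1, 10>8); eliminate day 2.
Column day 2 is strictly dominated by day 1 for the inspectee (2<10, -1<7); eliminate day 2.
Row day 3 is strictly dominated by row day 1 (2>-1); eliminate day 3.
Only (day 1, day 1) remains, with payoff 2.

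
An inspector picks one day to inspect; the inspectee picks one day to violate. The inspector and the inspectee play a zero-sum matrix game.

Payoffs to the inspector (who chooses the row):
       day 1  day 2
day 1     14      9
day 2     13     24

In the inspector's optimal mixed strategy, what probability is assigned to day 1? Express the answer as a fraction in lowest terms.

Row minima are 9 and 13, so the inspector's maximin is 13; column maxima are 14 and 24, so the inspectee's minimax is 14. These differ, so the equilibrium is in mixed strategies.
Let the inspector play day 1 with probability p. The inspectee is indifferent when 14p + 13(1−p) = 9p + 24(1−p), giving p = 11/16.

11/16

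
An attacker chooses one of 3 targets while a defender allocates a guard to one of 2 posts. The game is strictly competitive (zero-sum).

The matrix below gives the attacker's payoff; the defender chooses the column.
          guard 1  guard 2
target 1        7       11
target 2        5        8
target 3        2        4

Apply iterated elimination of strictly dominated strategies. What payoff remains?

7

Row target 3 is strictly dominated by row target 1 (7>2, 11>4); eliminate target 3.
Row target 2 is strictly dominated by row target 1 (7>5, 11>8); eliminate target 2.
Column guard 2 is strictly dominated by guard 1 for the defender (7<11); eliminate guard 2.
Only (target 1, guard 1) remains, with payoff 7.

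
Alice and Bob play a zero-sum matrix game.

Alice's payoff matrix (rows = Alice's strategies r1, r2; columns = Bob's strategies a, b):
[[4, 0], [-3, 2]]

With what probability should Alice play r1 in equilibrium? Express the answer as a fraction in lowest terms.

5/9

Row minima are 0 and -3, so Alice's maximin is 0; column maxima are 4 and 2, so Bob's minimax is 2. These differ, so the equilibrium is in mixed strategies.
Let Alice play r1 with probability p. Bob is indifferent when 4p − 3(1−p) = 2(1−p), giving p = 5/9.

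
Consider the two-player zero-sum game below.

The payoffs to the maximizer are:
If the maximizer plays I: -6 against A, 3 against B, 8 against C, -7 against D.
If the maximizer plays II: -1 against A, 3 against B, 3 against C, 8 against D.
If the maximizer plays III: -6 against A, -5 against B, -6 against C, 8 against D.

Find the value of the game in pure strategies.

-1

Row minima: -7, -1, -6 → the maximizer's maximin is -1.
Column maxima: -1, 3, 8, 8 → the minimizer's minimax is -1.
They coincide at (II, A), so the value is -1.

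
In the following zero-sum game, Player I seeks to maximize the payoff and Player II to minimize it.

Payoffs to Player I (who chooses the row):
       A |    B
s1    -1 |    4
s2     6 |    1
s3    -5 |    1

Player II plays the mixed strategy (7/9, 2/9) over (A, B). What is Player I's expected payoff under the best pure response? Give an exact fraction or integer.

44/9

s1: (-1)·(7/9) + (4)·(2/9) = 1/9.
s2: (6)·(7/9) + (1)·(2/9) = 44/9.
s3: (-5)·(7/9) + (1)·(2/9) = -11/3.
The best pure response is s2 with expected payoff 44/9.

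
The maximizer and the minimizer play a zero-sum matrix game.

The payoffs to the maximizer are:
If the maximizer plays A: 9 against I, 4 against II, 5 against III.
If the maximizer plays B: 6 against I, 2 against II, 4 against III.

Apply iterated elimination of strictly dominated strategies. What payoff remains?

Row B is strictly dominated by row A (9>6, 4>2, 5>4); eliminate B.
Column I is strictly dominated by II for the minimizer (4<9); eliminate I.
Column III is strictly dominated by II for the minimizer (4<5); eliminate III.
Only (A, II) remains, with payoff 4.

4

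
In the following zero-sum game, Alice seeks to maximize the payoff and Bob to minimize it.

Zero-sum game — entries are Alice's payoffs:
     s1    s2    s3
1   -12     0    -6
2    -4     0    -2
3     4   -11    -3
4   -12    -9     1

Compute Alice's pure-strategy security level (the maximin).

The worst-case payoff for each row is 1: -12, 2: -4, 3: -11, 4: -12.
The best of these is -4.

-4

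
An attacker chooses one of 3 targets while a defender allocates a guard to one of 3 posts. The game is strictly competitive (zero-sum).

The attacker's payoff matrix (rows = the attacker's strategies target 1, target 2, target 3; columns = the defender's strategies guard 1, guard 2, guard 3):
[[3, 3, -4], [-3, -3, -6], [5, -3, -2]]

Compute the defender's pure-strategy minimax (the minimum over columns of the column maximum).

The worst case (largest entry) in each column is guard 1: 5, guard 2: 3, guard 3: -2.
The best (smallest) of these is -2.

-2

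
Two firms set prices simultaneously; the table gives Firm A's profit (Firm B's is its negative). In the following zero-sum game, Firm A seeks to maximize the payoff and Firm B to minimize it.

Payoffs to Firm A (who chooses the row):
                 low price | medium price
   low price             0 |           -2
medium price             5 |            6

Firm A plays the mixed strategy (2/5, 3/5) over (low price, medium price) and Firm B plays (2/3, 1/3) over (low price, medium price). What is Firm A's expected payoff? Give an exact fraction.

44/15

Against (2/3, 1/3), each row's expected payoff is low price: -2/3; medium price: 16/3.
Taking the (2/5, 3/5)-weighted average: (2/5)·(-2/3) + (3/5)·(16/3) = 44/15.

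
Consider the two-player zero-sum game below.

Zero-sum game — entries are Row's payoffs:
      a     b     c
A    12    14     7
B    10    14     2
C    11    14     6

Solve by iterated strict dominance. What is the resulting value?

Column a is strictly dominated by c for Column (7<12, 2<10, 6<11); eliminate a.
Column b is strictly dominated by c for Column (7<14, 2<14, 6<14); eliminate b.
Row C is strictly dominated by row A (7>6); eliminate C.
Row B is strictly dominated by row A (7>2); eliminate B.
Only (A, c) remains, with payoff 7.

7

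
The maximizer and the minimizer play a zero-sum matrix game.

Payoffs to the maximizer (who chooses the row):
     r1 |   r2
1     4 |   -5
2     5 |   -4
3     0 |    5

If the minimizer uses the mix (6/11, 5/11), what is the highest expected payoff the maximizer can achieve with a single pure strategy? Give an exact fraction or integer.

1: (4)·(6/11) + (-5)·(5/11) = -1/11.
2: (5)·(6/11) + (-4)·(5/11) = 10/11.
3: (0)·(6/11) + (5)·(5/11) = 25/11.
The best pure response is 3 with expected payoff 25/11.

25/11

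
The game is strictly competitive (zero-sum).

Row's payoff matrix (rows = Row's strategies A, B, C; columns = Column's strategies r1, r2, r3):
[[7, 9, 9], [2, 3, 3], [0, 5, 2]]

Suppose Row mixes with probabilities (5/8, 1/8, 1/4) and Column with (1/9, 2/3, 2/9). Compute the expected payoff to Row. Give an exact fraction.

163/24

Against (1/9, 2/3, 2/9), each row's expected payoff is A: 79/9; B: 26/9; C: 34/9.
Taking the (5/8, 1/8, 1/4)-weighted average: (5/8)·(79/9) + (1/8)·(26/9) + (1/4)·(34/9) = 163/24.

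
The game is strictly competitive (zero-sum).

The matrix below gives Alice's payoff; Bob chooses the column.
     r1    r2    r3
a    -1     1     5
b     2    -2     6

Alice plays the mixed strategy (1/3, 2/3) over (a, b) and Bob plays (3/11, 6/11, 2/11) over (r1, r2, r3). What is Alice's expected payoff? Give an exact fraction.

25/33

Against (3/11, 6/11, 2/11), each row's expected payoff is a: 13/11; b: 6/11.
Taking the (1/3, 2/3)-weighted average: (1/3)·(13/11) + (2/3)·(6/11) = 25/33.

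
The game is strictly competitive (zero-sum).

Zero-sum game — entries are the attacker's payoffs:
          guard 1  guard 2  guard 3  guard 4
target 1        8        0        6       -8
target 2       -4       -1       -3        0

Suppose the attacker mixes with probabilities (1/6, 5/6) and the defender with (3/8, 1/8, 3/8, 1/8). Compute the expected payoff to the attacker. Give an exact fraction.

Against (3/8, 1/8, 3/8, 1/8), each row's expected payoff is target 1: 17/4; target 2: -11/4.
Taking the (1/6, 5/6)-weighted average: (1/6)·(17/4) + (5/6)·(-11/4) = -19/12.

-19/12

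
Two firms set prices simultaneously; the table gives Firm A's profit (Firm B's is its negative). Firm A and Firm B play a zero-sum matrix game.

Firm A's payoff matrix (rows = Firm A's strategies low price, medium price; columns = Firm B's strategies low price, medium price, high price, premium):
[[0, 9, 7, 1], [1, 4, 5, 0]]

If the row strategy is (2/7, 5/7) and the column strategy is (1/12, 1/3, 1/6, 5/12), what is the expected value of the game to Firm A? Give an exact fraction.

Against (1/12, 1/3, 1/6, 5/12), each row's expected payoff is low price: 55/12; medium price: 9/4.
Taking the (2/7, 5/7)-weighted average: (2/7)·(55/12) + (5/7)·(9/4) = 35/12.

35/12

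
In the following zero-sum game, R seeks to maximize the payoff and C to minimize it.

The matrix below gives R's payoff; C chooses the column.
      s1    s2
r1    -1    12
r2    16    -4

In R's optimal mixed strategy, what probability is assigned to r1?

Row minima are -1 and -4, so R's maximin is -1; column maxima are 16 and 12, so C's minimax is 12. These differ, so the equilibrium is in mixed strategies.
Let R play r1 with probability p. C is indifferent when −p + 16(1−p) = 12p − 4(1−p), giving p = 20/33.

20/33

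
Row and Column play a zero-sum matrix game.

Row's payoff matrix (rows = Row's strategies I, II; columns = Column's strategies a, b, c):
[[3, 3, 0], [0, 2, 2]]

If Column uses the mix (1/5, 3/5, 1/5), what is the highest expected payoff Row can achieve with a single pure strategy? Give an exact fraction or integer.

I: (3)·(1/5) + (3)·(3/5) + (0)·(1/5) = 12/5.
II: (0)·(1/5) + (2)·(3/5) + (2)·(1/5) = 8/5.
The best pure response is I with expected payoff 12/5.

12/5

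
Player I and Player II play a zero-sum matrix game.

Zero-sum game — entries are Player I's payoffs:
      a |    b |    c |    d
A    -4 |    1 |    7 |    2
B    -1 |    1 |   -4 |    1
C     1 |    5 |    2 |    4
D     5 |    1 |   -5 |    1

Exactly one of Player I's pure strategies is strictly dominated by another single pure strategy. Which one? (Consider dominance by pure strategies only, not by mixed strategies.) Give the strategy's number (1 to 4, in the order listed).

2

Compare B with C: 1 > -1, 5 > 1, 2 > -4, 4 > 1.
So C strictly dominates B for Player I; B is strictly dominated.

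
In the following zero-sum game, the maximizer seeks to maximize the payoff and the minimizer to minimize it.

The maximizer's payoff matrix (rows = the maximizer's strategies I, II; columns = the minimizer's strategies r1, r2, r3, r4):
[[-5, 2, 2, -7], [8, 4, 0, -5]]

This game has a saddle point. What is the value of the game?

Row minima: -7, -5 → the maximizer's maximin is -5.
Column maxima: 8, 4, 2, -5 → the minimizer's minimax is -5.
They coincide at (II, r4), so the value is -5.

-5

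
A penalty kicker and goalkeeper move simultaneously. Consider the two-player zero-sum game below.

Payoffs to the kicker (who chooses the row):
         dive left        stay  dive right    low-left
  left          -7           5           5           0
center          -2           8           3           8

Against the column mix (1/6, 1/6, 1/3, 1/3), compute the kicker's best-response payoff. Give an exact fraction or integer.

14/3

left: (-7)·(1/6) + (5)·(1/6) + (5)·(1/3) + (0)·(1/3) = 4/3.
center: (-2)·(1/6) + (8)·(1/6) + (3)·(1/3) + (8)·(1/3) = 14/3.
The best pure response is center with expected payoff 14/3.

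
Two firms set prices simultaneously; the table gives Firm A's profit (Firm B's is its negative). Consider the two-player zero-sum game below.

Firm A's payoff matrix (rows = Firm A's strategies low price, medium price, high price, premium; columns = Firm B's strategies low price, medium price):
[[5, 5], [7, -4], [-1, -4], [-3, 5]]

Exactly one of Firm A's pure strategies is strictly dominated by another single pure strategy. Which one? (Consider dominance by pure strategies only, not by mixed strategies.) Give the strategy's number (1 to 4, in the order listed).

Compare high price with low price: 5 > -1, 5 > -4.
So low price strictly dominates high price for Firm A; high price is strictly dominated.

3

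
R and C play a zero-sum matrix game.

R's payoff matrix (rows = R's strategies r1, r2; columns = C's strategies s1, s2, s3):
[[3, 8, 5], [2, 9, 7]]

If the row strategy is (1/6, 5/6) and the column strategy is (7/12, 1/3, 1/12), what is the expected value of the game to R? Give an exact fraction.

343/72

Against (7/12, 1/3, 1/12), each row's expected payoff is r1: 29/6; r2: 19/4.
Taking the (1/6, 5/6)-weighted average: (1/6)·(29/6) + (5/6)·(19/4) = 343/72.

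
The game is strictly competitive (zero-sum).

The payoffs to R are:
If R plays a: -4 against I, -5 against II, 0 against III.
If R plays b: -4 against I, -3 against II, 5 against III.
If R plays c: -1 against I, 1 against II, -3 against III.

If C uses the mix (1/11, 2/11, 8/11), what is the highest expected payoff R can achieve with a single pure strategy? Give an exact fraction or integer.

30/11

a: (-4)·(1/11) + (-5)·(2/11) + (0)·(8/11) = -14/11.
b: (-4)·(1/11) + (-3)·(2/11) + (5)·(8/11) = 30/11.
c: (-1)·(1/11) + (1)·(2/11) + (-3)·(8/11) = -23/11.
The best pure response is b with expected payoff 30/11.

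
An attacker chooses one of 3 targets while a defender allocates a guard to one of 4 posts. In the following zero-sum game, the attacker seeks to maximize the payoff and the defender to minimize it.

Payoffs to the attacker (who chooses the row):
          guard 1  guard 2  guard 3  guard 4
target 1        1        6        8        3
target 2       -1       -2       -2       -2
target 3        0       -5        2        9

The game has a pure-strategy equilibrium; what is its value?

Row minima: 1, -2, -5 → the attacker's maximin is 1.
Column maxima: 1, 6, 8, 9 → the defender's minimax is 1.
They coincide at (target 1, guard 1), so the value is 1.

1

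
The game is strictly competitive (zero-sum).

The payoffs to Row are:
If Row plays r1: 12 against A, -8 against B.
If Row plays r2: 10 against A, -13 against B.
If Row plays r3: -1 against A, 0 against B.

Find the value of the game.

Row r2 is strictly dominated by row r1, so Row never plays it.
The remaining 2×2 game on (r1, r3) × (A, B) has no saddle point. Let Row play r1 with probability p; indifference gives 12p − (1−p) = −8p, so p = 1/21.
Similarly Column's optimal q on A is 8/21, and the value is 12·(8/21) + (-8)·(13/21) = -8/21.

-8/21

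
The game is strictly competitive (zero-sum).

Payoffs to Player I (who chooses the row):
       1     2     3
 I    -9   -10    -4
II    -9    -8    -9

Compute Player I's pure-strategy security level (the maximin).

The worst-case payoff for each row is I: -10, II: -9.
The best of these is -9.

-9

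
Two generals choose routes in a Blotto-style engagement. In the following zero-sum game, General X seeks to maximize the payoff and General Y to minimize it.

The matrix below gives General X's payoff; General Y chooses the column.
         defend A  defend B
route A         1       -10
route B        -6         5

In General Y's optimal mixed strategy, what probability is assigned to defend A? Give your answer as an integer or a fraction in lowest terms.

Row minima are -10 and -6, so General X's maximin is -6; column maxima are 1 and 5, so General Y's minimax is 1. These differ, so the equilibrium is in mixed strategies.
Let General Y play defend A with probability q. General X is indifferent when q − 10(1−q) = −6q + 5(1−q), giving q = 15/22.

15/22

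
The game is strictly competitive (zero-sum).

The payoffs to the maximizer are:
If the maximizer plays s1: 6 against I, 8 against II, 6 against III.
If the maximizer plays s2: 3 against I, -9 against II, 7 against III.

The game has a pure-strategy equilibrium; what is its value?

Row minima: 6, -9 → the maximizer's maximin is 6.
Column maxima: 6, 8, 7 → the minimizer's minimax is 6.
They coincide at (s1, I), so the value is 6.

6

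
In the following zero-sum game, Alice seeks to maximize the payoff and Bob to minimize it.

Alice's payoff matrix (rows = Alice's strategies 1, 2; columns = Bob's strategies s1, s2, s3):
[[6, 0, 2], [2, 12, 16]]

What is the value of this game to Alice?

9/2

Column s3 is strictly dominated by s2 for Bob (it gives Alice more in every row).
The remaining 2×2 game on (1, 2) × (s1, s2) has no saddle point. Let Alice play 1 with probability p; indifference gives 6p + 2(1−p) = 12(1−p), so p = 5/8.
Similarly Bob's optimal q on s1 is 3/4, and the value is 6·(3/4) + (0)·(1/4) = 9/2.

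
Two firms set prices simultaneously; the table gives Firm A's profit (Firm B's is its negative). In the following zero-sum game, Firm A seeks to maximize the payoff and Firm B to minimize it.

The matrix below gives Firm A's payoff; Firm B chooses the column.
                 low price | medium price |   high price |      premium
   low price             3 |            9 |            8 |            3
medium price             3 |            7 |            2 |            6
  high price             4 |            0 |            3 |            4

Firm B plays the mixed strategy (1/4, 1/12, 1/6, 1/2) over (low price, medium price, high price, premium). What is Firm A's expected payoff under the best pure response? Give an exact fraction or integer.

14/3

low price: (3)·(1/4) + (9)·(1/12) + (8)·(1/6) + (3)·(1/2) = 13/3.
medium price: (3)·(1/4) + (7)·(1/12) + (2)·(1/6) + (6)·(1/2) = 14/3.
high price: (4)·(1/4) + (0)·(1/12) + (3)·(1/6) + (4)·(1/2) = 7/2.
The best pure response is medium price with expected payoff 14/3.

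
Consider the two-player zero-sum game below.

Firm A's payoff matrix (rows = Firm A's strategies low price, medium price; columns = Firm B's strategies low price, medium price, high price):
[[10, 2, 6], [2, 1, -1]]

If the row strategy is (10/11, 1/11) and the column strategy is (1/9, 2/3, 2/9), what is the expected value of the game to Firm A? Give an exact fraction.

Against (1/9, 2/3, 2/9), each row's expected payoff is low price: 34/9; medium price: 2/3.
Taking the (10/11, 1/11)-weighted average: (10/11)·(34/9) + (1/11)·(2/3) = 346/99.

346/99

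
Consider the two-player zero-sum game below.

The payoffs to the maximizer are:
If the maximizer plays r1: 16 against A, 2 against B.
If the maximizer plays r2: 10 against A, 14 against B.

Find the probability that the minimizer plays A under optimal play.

Row minima are 2 and 10, so the maximizer's maximin is 10; column maxima are 16 and 14, so the minimizer's minimax is 14. These differ, so the equilibrium is in mixed strategies.
Let the minimizer play A with probability q. The maximizer is indifferent when 16q + 2(1−q) = 10q + 14(1−q), giving q = 2/3.

2/3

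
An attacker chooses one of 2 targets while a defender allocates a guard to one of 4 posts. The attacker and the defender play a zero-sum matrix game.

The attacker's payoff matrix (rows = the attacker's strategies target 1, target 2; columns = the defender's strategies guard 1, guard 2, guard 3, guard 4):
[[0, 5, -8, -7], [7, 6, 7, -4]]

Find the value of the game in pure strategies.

-4

Row minima: -8, -4 → the attacker's maximin is -4.
Column maxima: 7, 6, 7, -4 → the defender's minimax is -4.
They coincide at (target 2, guard 4), so the value is -4.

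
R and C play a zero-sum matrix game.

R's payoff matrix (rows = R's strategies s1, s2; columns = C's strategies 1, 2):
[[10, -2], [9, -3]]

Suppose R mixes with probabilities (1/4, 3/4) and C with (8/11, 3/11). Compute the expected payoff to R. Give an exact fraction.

263/44

Against (8/11, 3/11), each row's expected payoff is s1: 74/11; s2: 63/11.
Taking the (1/4, 3/4)-weighted average: (1/4)·(74/11) + (3/4)·(63/11) = 263/44.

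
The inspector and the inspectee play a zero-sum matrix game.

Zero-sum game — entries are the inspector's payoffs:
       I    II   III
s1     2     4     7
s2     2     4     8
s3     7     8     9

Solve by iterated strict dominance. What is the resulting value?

Row s1 is strictly dominated by row s3 (7>2, 8>4, 9>7); eliminate s1.
Row s2 is strictly dominated by row s3 (7>2, 8>4, 9>8); eliminate s2.
Column II is strictly dominated by I for the inspectee (7<8); eliminate II.
Column III is strictly dominated by I for the inspectee (7<9); eliminate III.
Only (s3, I) remains, with payoff 7.

7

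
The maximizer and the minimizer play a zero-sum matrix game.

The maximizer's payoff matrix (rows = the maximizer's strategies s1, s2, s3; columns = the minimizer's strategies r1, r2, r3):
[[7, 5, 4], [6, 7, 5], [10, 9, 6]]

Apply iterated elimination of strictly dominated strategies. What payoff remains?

Row s2 is strictly dominated by row s3 (10>6, 9>7, 6>5); eliminate s2.
Row s1 is strictly dominated by row s3 (10>7, 9>5, 6>4); eliminate s1.
Column r1 is strictly dominated by r2 for the minimizer (9<10); eliminate r1.
Column r2 is strictly dominated by r3 for the minimizer (6<9); eliminate r2.
Only (s3, r3) remains, with payoff 6.

6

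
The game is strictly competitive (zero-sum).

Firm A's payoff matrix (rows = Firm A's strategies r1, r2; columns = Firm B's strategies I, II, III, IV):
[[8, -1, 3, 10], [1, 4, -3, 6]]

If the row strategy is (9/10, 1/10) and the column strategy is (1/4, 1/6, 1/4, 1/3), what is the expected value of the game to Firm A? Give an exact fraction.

Against (1/4, 1/6, 1/4, 1/3), each row's expected payoff is r1: 71/12; r2: 13/6.
Taking the (9/10, 1/10)-weighted average: (9/10)·(71/12) + (1/10)·(13/6) = 133/24.

133/24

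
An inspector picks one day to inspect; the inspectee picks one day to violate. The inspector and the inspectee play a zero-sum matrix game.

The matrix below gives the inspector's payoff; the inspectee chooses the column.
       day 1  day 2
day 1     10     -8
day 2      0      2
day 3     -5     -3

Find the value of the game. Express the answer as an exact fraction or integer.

1

Row day 3 is strictly dominated by row day 2, so the inspector never plays it.
The remaining 2×2 game on (day 1, day 2) × (day 1, day 2) has no saddle point. Let the inspector play day 1 with probability p; indifference gives 10p = −8p + 2(1−p), so p = 1/10.
Similarly the inspectee's optimal q on day 1 is 1/2, and the value is 10·(1/2) + (-8)·(1/2) = 1.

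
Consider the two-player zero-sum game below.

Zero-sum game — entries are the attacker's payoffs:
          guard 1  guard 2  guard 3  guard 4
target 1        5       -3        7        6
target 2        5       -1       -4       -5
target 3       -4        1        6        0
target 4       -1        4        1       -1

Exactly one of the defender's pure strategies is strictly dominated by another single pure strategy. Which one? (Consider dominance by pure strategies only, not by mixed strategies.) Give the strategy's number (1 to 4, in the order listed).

3

The defender prefers columns that give the attacker less. Compare guard 3 with guard 4: 6 < 7, -5 < -4, 0 < 6, -1 < 1.
So guard 4 strictly dominates guard 3 for the defender; guard 3 is strictly dominated.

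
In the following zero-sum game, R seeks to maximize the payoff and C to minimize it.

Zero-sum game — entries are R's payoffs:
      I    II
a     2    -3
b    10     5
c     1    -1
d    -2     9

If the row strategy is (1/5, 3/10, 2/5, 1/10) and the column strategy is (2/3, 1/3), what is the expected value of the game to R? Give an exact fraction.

43/15

Against (2/3, 1/3), each row's expected payoff is a: 1/3; b: 25/3; c: 1/3; d: 5/3.
Taking the (1/5, 3/10, 2/5, 1/10)-weighted average: (1/5)·(1/3) + (3/10)·(25/3) + (2/5)·(1/3) + (1/10)·(5/3) = 43/15.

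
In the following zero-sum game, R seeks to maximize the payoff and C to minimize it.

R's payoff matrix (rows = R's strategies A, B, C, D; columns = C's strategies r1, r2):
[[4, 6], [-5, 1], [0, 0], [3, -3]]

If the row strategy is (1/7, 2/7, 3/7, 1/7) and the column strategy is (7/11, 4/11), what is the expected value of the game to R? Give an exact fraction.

Against (7/11, 4/11), each row's expected payoff is A: 52/11; B: -31/11; C: 0; D: 9/11.
Taking the (1/7, 2/7, 3/7, 1/7)-weighted average: (1/7)·(52/11) + (2/7)·(-31/11) + (3/7)·(0) + (1/7)·(9/11) = -1/77.

-1/77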